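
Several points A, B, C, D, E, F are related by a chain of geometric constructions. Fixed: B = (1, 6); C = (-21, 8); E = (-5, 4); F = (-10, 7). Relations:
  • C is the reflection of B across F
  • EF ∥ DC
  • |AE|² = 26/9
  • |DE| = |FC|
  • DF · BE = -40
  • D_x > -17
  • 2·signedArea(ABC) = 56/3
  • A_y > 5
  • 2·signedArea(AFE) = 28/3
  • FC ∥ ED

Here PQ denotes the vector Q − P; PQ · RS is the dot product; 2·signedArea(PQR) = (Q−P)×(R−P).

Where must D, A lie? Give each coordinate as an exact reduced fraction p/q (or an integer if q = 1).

1. D_x = -16  [EF ∥ DC ∩ FC ∥ ED]
2. D_y = 5  [EF ∥ DC ∩ FC ∥ ED]
   → D = (-16, 5)
3. A_x = -14/3  [2·signedArea(AFE) = 28/3 ∩ 2·signedArea(ABC) = 56/3]
4. A_y = 17/3  [2·signedArea(AFE) = 28/3 ∩ 2·signedArea(ABC) = 56/3]
   → A = (-14/3, 17/3)

A = (-14/3, 17/3)
D = (-16, 5)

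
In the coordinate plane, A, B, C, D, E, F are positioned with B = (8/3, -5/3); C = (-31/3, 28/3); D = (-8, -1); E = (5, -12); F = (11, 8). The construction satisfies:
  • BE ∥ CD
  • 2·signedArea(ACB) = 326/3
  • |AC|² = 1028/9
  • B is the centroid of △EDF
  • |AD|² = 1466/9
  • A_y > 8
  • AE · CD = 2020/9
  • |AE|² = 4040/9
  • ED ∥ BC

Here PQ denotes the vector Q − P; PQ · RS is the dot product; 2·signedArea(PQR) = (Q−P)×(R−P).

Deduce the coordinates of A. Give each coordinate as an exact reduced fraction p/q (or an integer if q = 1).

1. A_x = 1/3  [2·signedArea(ACB) = 326/3 ∩ AE · CD = 2020/9]
2. A_y = 26/3  [2·signedArea(ACB) = 326/3 ∩ AE · CD = 2020/9]
   → A = (1/3, 26/3)

A = (1/3, 26/3)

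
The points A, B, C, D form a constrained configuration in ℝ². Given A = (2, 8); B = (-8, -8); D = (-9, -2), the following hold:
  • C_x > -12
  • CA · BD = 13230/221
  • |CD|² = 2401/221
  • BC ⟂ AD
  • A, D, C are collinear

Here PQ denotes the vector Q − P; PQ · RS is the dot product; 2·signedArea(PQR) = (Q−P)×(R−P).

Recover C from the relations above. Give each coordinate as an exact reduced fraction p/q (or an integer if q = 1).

C = (-2528/221, -932/221)

1. C_x = -2528/221  [A, D, C are collinear ∩ BC ⟂ AD]
2. C_y = -932/221  [A, D, C are collinear ∩ BC ⟂ AD]
   → C = (-2528/221, -932/221)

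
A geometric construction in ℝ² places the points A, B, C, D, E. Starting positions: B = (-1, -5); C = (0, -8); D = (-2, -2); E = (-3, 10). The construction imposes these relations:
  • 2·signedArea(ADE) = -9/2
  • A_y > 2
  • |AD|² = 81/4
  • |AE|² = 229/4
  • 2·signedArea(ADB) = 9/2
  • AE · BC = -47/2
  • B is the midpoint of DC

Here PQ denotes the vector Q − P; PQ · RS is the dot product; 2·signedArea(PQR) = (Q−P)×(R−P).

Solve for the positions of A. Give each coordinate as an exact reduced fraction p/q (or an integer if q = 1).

1. A_x = -2  [2·signedArea(ADB) = 9/2 ∩ 2·signedArea(ADE) = -9/2]
2. A_y = 5/2  [2·signedArea(ADB) = 9/2 ∩ 2·signedArea(ADE) = -9/2]
   → A = (-2, 5/2)

A = (-2, 5/2)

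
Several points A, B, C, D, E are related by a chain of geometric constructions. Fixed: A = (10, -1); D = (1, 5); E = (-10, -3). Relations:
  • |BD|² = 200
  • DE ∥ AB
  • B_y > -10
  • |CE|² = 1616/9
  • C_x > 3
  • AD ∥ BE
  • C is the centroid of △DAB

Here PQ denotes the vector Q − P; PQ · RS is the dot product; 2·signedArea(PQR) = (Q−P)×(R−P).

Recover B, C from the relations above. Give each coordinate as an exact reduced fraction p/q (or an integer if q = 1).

1. B_x = -1  [AD ∥ BE ∩ DE ∥ AB]
2. B_y = -9  [AD ∥ BE ∩ DE ∥ AB]
   → B = (-1, -9)
3. C_x = 10/3  [C is the centroid of △DAB]
4. C_y = -5/3  [C is the centroid of △DAB]
   → C = (10/3, -5/3)

B = (-1, -9)
C = (10/3, -5/3)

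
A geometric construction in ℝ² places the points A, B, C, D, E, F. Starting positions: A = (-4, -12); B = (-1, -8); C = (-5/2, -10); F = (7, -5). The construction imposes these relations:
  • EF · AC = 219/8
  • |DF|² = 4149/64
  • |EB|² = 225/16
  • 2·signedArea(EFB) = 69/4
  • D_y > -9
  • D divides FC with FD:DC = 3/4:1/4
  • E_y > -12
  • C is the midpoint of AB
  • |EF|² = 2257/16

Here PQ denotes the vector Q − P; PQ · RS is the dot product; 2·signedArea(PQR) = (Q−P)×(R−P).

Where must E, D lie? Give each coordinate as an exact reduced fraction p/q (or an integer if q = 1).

D = (-1/8, -35/4)
E = (-13/4, -11)

1. E_x = -13/4  [EF · AC = 219/8 ∩ 2·signedArea(EFB) = 69/4]
2. E_y = -11  [EF · AC = 219/8 ∩ 2·signedArea(EFB) = 69/4]
   → E = (-13/4, -11)
3. D_x = -1/8  [D divides FC with FD:DC = 3/4:1/4]
4. D_y = -35/4  [D divides FC with FD:DC = 3/4:1/4]
   → D = (-1/8, -35/4)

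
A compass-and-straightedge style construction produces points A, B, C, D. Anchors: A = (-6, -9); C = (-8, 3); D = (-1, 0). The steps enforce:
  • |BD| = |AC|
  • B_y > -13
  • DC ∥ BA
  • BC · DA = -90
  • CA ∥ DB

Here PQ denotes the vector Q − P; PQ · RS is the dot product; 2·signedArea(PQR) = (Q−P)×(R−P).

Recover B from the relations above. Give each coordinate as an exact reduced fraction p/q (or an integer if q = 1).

B = (1, -12)

1. B_x = 1  [DC ∥ BA ∩ CA ∥ DB]
2. B_y = -12  [DC ∥ BA ∩ CA ∥ DB]
   → B = (1, -12)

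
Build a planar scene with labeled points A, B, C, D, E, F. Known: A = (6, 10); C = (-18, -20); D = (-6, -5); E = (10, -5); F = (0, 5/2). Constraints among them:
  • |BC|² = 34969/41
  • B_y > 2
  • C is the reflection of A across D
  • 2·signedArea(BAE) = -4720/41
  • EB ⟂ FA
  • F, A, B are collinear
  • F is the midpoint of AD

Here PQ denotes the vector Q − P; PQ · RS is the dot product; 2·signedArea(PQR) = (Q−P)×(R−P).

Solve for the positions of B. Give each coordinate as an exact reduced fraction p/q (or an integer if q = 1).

B = (10/41, 115/41)

1. B_x = 10/41  [F, A, B are collinear ∩ EB ⟂ FA]
2. B_y = 115/41  [F, A, B are collinear ∩ EB ⟂ FA]
   → B = (10/41, 115/41)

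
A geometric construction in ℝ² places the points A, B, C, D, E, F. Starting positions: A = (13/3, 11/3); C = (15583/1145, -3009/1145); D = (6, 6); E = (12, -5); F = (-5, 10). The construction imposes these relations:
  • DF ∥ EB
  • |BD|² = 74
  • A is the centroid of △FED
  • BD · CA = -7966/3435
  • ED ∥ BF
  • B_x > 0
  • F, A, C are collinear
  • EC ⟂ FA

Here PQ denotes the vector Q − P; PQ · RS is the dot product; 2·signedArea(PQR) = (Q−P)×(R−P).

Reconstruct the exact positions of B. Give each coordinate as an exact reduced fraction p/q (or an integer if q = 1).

1. B_x = 1  [ED ∥ BF ∩ DF ∥ EB]
2. B_y = -1  [ED ∥ BF ∩ DF ∥ EB]
   → B = (1, -1)

B = (1, -1)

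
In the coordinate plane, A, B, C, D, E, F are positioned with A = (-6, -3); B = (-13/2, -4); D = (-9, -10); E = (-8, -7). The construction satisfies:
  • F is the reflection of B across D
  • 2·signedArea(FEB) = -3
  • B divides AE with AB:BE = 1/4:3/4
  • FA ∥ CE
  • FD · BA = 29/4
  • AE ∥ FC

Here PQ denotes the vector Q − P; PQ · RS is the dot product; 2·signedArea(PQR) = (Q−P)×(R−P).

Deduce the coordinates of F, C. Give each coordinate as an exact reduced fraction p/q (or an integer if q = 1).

1. F_x = -23/2  [F is the reflection of B across D]
2. F_y = -16  [F is the reflection of B across D]
   → F = (-23/2, -16)
3. C_x = -27/2  [FA ∥ CE ∩ AE ∥ FC]
4. C_y = -20  [FA ∥ CE ∩ AE ∥ FC]
   → C = (-27/2, -20)

C = (-27/2, -20)
F = (-23/2, -16)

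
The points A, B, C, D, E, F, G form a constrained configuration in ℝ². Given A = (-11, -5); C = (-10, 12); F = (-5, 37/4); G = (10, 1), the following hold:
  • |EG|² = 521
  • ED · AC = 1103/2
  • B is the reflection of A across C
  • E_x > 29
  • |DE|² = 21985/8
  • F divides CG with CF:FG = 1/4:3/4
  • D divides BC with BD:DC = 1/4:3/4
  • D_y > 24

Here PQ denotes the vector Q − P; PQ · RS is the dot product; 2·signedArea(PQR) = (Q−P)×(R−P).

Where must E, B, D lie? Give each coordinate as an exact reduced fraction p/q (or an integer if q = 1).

B = (-9, 29)
D = (-37/4, 99/4)
E = (30, -10)

1. B_x = -9  [B is the reflection of A across C]
2. B_y = 29  [B is the reflection of A across C]
   → B = (-9, 29)
3. D_x = -37/4  [D divides BC with BD:DC = 1/4:3/4]
4. D_y = 99/4  [D divides BC with BD:DC = 1/4:3/4]
   → D = (-37/4, 99/4)
5. E_x = 30  [line -1·x + -17·y + -140 = 0 ∩ |EG|² = 521]
6. E_y = -10  [line -1·x + -17·y + -140 = 0 ∩ |EG|² = 521]
   → E = (30, -10)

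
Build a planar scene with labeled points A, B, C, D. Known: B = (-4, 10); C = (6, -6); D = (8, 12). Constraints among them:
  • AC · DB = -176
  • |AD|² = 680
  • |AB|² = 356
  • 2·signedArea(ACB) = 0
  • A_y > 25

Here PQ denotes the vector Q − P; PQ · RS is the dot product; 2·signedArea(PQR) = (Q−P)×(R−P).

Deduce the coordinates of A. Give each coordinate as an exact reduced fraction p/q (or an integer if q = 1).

1. A_x = -14  [2·signedArea(ACB) = 0 ∩ AC · DB = -176]
2. A_y = 26  [2·signedArea(ACB) = 0 ∩ AC · DB = -176]
   → A = (-14, 26)

A = (-14, 26)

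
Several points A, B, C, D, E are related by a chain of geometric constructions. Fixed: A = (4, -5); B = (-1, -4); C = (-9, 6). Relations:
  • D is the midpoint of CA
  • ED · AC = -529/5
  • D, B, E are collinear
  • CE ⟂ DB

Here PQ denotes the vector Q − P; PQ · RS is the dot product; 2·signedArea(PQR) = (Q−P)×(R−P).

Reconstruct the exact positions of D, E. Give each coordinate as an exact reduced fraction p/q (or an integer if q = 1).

D = (-5/2, 1/2)
E = (-24/5, 37/5)

1. D_x = -5/2  [D is the midpoint of CA]
2. D_y = 1/2  [D is the midpoint of CA]
   → D = (-5/2, 1/2)
3. E_x = -24/5  [D, B, E are collinear ∩ CE ⟂ DB]
4. E_y = 37/5  [D, B, E are collinear ∩ CE ⟂ DB]
   → E = (-24/5, 37/5)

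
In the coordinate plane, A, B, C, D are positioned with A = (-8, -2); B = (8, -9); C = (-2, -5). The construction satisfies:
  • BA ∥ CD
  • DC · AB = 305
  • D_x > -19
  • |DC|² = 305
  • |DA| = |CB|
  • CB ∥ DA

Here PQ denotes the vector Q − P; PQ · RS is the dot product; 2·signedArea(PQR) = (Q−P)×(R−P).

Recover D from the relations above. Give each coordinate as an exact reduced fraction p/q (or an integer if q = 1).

1. D_x = -18  [CB ∥ DA ∩ BA ∥ CD]
2. D_y = 2  [CB ∥ DA ∩ BA ∥ CD]
   → D = (-18, 2)

D = (-18, 2)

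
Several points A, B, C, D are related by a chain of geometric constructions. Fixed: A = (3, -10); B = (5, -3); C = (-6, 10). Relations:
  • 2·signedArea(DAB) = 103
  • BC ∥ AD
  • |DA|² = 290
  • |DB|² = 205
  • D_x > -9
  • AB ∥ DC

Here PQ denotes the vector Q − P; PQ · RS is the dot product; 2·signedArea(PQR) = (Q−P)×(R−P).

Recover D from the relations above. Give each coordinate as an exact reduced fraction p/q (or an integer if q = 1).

1. D_x = -8  [AB ∥ DC ∩ BC ∥ AD]
2. D_y = 3  [AB ∥ DC ∩ BC ∥ AD]
   → D = (-8, 3)

D = (-8, 3)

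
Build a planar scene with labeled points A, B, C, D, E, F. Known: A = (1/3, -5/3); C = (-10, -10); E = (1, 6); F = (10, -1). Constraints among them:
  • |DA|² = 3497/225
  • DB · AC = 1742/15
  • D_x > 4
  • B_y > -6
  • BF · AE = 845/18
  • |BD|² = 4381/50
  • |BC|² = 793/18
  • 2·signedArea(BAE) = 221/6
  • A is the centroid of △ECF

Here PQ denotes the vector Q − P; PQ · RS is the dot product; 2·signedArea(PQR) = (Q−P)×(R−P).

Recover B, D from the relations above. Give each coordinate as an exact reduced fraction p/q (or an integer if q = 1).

B = (-29/6, -35/6)
D = (61/15, -44/15)

1. B_x = -29/6  [2·signedArea(BAE) = 221/6 ∩ BF · AE = 845/18]
2. B_y = -35/6  [2·signedArea(BAE) = 221/6 ∩ BF · AE = 845/18]
   → B = (-29/6, -35/6)
3. D_x = 61/15  [line 31/3·x + 25/3·y + -791/45 = 0 ∩ |BD|² = 4381/50]
4. D_y = -44/15  [line 31/3·x + 25/3·y + -791/45 = 0 ∩ |BD|² = 4381/50]
   → D = (61/15, -44/15)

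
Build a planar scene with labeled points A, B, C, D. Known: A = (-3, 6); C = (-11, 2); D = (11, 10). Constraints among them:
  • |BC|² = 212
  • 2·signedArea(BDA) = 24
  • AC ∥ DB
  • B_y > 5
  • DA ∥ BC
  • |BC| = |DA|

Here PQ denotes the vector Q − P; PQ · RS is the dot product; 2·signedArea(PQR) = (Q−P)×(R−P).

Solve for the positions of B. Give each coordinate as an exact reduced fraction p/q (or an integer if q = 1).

B = (3, 6)

1. B_x = 3  [DA ∥ BC ∩ AC ∥ DB]
2. B_y = 6  [DA ∥ BC ∩ AC ∥ DB]
   → B = (3, 6)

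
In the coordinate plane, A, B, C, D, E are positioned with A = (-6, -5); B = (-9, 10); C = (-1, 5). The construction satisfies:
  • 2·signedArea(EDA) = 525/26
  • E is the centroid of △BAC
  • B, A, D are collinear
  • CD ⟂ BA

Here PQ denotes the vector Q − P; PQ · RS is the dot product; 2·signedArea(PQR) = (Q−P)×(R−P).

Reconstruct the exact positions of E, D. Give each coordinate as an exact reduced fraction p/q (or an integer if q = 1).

D = (-201/26, 95/26)
E = (-16/3, 10/3)

1. E_x = -16/3  [E is the centroid of △BAC]
2. E_y = 10/3  [E is the centroid of △BAC]
   → E = (-16/3, 10/3)
3. D_x = -201/26  [B, A, D are collinear ∩ CD ⟂ BA]
4. D_y = 95/26  [B, A, D are collinear ∩ CD ⟂ BA]
   → D = (-201/26, 95/26)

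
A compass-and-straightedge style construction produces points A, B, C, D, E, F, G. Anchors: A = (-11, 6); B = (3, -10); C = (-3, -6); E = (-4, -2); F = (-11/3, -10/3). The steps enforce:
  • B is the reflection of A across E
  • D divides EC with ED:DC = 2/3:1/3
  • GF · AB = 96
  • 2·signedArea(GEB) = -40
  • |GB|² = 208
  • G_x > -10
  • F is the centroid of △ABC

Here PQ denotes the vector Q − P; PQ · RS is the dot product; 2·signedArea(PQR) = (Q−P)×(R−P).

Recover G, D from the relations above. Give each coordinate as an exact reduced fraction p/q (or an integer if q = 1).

1. G_x = -9  [2·signedArea(GEB) = -40 ∩ GF · AB = 96]
2. G_y = -2  [2·signedArea(GEB) = -40 ∩ GF · AB = 96]
   → G = (-9, -2)
3. D_x = -10/3  [D divides EC with ED:DC = 2/3:1/3]
4. D_y = -14/3  [D divides EC with ED:DC = 2/3:1/3]
   → D = (-10/3, -14/3)

D = (-10/3, -14/3)
G = (-9, -2)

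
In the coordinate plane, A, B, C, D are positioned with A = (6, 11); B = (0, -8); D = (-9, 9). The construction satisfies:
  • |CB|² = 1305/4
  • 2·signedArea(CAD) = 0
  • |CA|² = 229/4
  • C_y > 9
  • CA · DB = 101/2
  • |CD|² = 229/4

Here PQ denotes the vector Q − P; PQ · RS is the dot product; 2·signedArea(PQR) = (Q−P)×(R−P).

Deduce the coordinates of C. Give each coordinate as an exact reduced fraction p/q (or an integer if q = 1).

1. C_x = -3/2  [2·signedArea(CAD) = 0 ∩ CA · DB = 101/2]
2. C_y = 10  [2·signedArea(CAD) = 0 ∩ CA · DB = 101/2]
   → C = (-3/2, 10)

C = (-3/2, 10)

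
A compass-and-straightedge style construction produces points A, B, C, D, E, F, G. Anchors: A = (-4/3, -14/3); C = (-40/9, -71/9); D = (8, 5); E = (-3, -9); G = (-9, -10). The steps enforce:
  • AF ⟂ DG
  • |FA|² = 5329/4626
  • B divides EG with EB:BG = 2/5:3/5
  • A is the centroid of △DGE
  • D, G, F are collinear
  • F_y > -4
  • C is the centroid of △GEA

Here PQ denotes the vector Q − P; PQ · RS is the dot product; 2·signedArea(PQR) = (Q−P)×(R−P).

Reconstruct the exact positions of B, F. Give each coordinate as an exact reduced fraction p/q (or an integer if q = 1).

B = (-27/5, -47/5)
F = (-3151/1542, -1985/514)

1. B_x = -27/5  [B divides EG with EB:BG = 2/5:3/5]
2. B_y = -47/5  [B divides EG with EB:BG = 2/5:3/5]
   → B = (-27/5, -47/5)
3. F_x = -3151/1542  [D, G, F are collinear ∩ AF ⟂ DG]
4. F_y = -1985/514  [D, G, F are collinear ∩ AF ⟂ DG]
   → F = (-3151/1542, -1985/514)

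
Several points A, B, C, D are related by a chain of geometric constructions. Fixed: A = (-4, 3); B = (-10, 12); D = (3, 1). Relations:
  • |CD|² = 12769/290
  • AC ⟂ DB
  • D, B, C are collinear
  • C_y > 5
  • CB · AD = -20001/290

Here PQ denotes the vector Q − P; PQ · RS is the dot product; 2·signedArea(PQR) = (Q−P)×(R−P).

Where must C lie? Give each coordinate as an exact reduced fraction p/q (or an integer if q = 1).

C = (-599/290, 1533/290)

1. C_x = -599/290  [D, B, C are collinear ∩ AC ⟂ DB]
2. C_y = 1533/290  [D, B, C are collinear ∩ AC ⟂ DB]
   → C = (-599/290, 1533/290)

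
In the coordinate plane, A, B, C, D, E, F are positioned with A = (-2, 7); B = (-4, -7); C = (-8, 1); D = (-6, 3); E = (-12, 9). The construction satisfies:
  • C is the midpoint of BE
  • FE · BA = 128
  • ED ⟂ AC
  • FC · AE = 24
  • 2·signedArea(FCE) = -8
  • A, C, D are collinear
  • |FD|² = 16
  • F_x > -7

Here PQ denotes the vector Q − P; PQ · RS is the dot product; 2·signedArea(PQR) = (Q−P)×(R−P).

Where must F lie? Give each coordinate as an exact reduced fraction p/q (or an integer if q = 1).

1. F_x = -6  [FE · BA = 128 ∩ 2·signedArea(FCE) = -8]
2. F_y = -1  [FE · BA = 128 ∩ 2·signedArea(FCE) = -8]
   → F = (-6, -1)

F = (-6, -1)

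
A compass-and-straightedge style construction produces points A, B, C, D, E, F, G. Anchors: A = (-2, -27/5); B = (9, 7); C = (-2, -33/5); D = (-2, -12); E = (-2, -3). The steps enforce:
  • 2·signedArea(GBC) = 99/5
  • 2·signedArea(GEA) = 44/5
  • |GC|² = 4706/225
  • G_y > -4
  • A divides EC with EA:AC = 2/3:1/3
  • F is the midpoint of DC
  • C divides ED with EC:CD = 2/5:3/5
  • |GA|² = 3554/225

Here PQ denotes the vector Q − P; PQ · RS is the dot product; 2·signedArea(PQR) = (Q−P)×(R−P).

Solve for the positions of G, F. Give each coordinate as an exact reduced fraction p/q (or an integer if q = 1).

1. G_x = 5/3  [2·signedArea(GBC) = 99/5 ∩ 2·signedArea(GEA) = 44/5]
2. G_y = -58/15  [2·signedArea(GBC) = 99/5 ∩ 2·signedArea(GEA) = 44/5]
   → G = (5/3, -58/15)
3. F_x = -2  [F is the midpoint of DC]
4. F_y = -93/10  [F is the midpoint of DC]
   → F = (-2, -93/10)

F = (-2, -93/10)
G = (5/3, -58/15)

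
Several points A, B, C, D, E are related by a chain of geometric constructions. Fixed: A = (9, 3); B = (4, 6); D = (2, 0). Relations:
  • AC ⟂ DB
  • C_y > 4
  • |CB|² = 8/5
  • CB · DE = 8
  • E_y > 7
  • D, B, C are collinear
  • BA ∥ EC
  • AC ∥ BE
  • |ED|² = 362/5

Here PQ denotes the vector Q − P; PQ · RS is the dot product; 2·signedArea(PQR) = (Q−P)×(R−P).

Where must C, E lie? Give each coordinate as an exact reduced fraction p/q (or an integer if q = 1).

1. C_x = 18/5  [D, B, C are collinear ∩ AC ⟂ DB]
2. C_y = 24/5  [D, B, C are collinear ∩ AC ⟂ DB]
   → C = (18/5, 24/5)
3. E_x = -7/5  [BA ∥ EC ∩ AC ∥ BE]
4. E_y = 39/5  [BA ∥ EC ∩ AC ∥ BE]
   → E = (-7/5, 39/5)

C = (18/5, 24/5)
E = (-7/5, 39/5)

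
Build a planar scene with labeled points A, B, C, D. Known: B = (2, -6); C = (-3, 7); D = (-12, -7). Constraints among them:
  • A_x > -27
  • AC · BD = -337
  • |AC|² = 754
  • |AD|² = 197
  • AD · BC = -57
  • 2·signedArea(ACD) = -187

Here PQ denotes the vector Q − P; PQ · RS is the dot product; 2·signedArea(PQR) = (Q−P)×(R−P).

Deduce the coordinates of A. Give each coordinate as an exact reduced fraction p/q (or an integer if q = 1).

1. A_x = -26  [AC · BD = -337 ∩ 2·signedArea(ACD) = -187]
2. A_y = -8  [AC · BD = -337 ∩ 2·signedArea(ACD) = -187]
   → A = (-26, -8)

A = (-26, -8)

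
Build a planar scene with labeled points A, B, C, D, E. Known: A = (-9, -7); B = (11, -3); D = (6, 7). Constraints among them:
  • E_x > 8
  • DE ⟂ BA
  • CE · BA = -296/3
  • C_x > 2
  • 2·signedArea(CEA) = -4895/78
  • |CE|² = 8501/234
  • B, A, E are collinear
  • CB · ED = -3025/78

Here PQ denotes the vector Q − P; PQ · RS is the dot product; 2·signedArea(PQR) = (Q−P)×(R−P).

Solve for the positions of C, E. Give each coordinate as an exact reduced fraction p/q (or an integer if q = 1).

1. E_x = 211/26  [B, A, E are collinear ∩ DE ⟂ BA]
2. E_y = -93/26  [B, A, E are collinear ∩ DE ⟂ BA]
   → E = (211/26, -93/26)
3. C_x = 8/3  [CE · BA = -296/3 ∩ 2·signedArea(CEA) = -4895/78]
4. C_y = -1  [CE · BA = -296/3 ∩ 2·signedArea(CEA) = -4895/78]
   → C = (8/3, -1)

C = (8/3, -1)
E = (211/26, -93/26)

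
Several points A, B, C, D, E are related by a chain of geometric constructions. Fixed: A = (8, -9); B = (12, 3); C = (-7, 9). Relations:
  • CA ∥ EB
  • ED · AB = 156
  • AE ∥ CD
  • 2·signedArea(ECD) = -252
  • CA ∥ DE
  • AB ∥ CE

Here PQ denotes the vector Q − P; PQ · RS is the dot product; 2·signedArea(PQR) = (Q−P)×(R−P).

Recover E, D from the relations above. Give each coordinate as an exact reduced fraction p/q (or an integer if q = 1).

1. E_x = -3  [CA ∥ EB ∩ AB ∥ CE]
2. E_y = 21  [CA ∥ EB ∩ AB ∥ CE]
   → E = (-3, 21)
3. D_x = -18  [CA ∥ DE ∩ AE ∥ CD]
4. D_y = 39  [CA ∥ DE ∩ AE ∥ CD]
   → D = (-18, 39)

D = (-18, 39)
E = (-3, 21)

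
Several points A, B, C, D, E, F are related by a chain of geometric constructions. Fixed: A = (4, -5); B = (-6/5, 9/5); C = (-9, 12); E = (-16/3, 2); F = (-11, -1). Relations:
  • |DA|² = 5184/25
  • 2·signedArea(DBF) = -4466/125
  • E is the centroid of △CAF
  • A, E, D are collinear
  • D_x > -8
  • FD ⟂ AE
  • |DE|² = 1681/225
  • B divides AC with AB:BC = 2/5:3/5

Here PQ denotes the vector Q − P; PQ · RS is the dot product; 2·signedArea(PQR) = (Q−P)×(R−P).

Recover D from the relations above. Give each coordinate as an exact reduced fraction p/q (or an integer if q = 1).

D = (-188/25, 91/25)

1. D_x = -188/25  [A, E, D are collinear ∩ FD ⟂ AE]
2. D_y = 91/25  [A, E, D are collinear ∩ FD ⟂ AE]
   → D = (-188/25, 91/25)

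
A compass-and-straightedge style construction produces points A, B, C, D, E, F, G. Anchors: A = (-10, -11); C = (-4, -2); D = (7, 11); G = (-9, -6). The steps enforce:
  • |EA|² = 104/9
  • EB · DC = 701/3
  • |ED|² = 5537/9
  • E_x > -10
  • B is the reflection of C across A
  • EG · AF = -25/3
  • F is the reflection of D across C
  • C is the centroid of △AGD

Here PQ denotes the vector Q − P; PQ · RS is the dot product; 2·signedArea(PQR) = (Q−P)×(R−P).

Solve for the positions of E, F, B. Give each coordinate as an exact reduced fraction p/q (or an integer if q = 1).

B = (-16, -20)
E = (-28/3, -23/3)
F = (-15, -15)

1. F_x = -15  [F is the reflection of D across C]
2. F_y = -15  [F is the reflection of D across C]
   → F = (-15, -15)
3. B_x = -16  [B is the reflection of C across A]
4. B_y = -20  [B is the reflection of C across A]
   → B = (-16, -20)
5. E_x = -28/3  [EB · DC = 701/3 ∩ EG · AF = -25/3]
6. E_y = -23/3  [EB · DC = 701/3 ∩ EG · AF = -25/3]
   → E = (-28/3, -23/3)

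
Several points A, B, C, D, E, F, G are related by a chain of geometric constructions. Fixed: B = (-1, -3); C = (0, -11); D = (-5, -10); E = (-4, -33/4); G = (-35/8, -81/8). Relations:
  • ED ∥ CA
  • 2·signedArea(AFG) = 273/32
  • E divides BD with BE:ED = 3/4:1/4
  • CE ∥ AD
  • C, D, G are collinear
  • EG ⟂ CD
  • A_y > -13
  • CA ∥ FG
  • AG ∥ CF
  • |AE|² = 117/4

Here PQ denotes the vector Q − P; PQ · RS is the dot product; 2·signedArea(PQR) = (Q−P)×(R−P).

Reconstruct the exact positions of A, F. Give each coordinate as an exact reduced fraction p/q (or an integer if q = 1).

1. A_x = -1  [CE ∥ AD ∩ ED ∥ CA]
2. A_y = -51/4  [CE ∥ AD ∩ ED ∥ CA]
   → A = (-1, -51/4)
3. F_x = -27/8  [CA ∥ FG ∩ AG ∥ CF]
4. F_y = -67/8  [CA ∥ FG ∩ AG ∥ CF]
   → F = (-27/8, -67/8)

A = (-1, -51/4)
F = (-27/8, -67/8)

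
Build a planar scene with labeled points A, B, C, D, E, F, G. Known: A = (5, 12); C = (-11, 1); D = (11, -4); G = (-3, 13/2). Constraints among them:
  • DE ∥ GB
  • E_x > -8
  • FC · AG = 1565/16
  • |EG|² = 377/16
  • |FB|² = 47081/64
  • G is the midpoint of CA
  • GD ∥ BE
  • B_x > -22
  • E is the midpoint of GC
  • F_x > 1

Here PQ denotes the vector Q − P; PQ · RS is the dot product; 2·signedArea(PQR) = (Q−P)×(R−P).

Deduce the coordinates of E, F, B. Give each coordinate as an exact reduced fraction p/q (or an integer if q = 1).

1. E_x = -7  [E is the midpoint of GC]
2. E_y = 15/4  [E is the midpoint of GC]
   → E = (-7, 15/4)
3. B_x = -21  [GD ∥ BE ∩ DE ∥ GB]
4. B_y = 57/4  [GD ∥ BE ∩ DE ∥ GB]
   → B = (-21, 57/4)
5. F_x = 2  [line 8·x + 11/2·y + -245/16 = 0 ∩ |FB|² = 47081/64]
6. F_y = -1/8  [line 8·x + 11/2·y + -245/16 = 0 ∩ |FB|² = 47081/64]
   → F = (2, -1/8)

B = (-21, 57/4)
E = (-7, 15/4)
F = (2, -1/8)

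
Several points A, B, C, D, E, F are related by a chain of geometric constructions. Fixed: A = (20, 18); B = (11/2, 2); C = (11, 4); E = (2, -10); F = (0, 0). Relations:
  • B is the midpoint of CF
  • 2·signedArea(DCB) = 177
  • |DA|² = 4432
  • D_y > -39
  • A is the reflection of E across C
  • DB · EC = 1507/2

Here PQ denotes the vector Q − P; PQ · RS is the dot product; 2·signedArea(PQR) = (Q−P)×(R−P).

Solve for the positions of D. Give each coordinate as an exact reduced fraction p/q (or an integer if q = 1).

D = (-16, -38)

1. D_x = -16  [2·signedArea(DCB) = 177 ∩ DB · EC = 1507/2]
2. D_y = -38  [2·signedArea(DCB) = 177 ∩ DB · EC = 1507/2]
   → D = (-16, -38)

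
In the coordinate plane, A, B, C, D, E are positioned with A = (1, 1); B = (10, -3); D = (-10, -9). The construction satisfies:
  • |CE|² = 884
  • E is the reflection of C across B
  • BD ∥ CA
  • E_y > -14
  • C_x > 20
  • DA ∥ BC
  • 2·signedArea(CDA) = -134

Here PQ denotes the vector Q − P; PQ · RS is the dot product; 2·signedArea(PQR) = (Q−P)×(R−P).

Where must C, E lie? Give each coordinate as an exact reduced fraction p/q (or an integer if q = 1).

1. C_x = 21  [BD ∥ CA ∩ DA ∥ BC]
2. C_y = 7  [BD ∥ CA ∩ DA ∥ BC]
   → C = (21, 7)
3. E_x = -1  [E is the reflection of C across B]
4. E_y = -13  [E is the reflection of C across B]
   → E = (-1, -13)

C = (21, 7)
E = (-1, -13)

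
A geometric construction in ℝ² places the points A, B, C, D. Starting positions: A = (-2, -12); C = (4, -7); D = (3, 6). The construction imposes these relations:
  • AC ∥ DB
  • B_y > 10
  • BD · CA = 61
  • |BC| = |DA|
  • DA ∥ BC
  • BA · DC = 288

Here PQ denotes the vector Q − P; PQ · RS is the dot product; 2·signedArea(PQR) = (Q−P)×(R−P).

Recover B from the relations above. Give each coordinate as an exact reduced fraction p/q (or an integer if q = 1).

1. B_x = 9  [DA ∥ BC ∩ AC ∥ DB]
2. B_y = 11  [DA ∥ BC ∩ AC ∥ DB]
   → B = (9, 11)

B = (9, 11)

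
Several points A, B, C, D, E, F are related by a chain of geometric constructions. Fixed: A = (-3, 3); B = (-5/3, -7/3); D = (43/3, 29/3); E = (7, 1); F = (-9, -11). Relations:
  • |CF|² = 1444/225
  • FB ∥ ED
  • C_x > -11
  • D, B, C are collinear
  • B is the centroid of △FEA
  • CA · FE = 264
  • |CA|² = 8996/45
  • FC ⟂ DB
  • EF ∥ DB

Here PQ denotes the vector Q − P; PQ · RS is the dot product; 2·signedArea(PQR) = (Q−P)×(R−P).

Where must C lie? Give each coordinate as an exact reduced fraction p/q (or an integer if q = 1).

C = (-263/25, -673/75)

1. C_x = -263/25  [D, B, C are collinear ∩ FC ⟂ DB]
2. C_y = -673/75  [D, B, C are collinear ∩ FC ⟂ DB]
   → C = (-263/25, -673/75)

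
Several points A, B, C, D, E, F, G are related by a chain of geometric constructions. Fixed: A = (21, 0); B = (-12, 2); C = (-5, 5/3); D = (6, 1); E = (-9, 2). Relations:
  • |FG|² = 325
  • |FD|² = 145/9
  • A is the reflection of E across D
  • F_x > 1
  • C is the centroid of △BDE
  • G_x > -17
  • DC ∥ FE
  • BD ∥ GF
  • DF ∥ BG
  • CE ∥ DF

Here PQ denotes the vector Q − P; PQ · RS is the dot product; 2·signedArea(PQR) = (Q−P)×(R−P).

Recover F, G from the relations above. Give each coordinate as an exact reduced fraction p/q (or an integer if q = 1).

1. F_x = 2  [DC ∥ FE ∩ CE ∥ DF]
2. F_y = 4/3  [DC ∥ FE ∩ CE ∥ DF]
   → F = (2, 4/3)
3. G_x = -16  [BD ∥ GF ∩ DF ∥ BG]
4. G_y = 7/3  [BD ∥ GF ∩ DF ∥ BG]
   → G = (-16, 7/3)

F = (2, 4/3)
G = (-16, 7/3)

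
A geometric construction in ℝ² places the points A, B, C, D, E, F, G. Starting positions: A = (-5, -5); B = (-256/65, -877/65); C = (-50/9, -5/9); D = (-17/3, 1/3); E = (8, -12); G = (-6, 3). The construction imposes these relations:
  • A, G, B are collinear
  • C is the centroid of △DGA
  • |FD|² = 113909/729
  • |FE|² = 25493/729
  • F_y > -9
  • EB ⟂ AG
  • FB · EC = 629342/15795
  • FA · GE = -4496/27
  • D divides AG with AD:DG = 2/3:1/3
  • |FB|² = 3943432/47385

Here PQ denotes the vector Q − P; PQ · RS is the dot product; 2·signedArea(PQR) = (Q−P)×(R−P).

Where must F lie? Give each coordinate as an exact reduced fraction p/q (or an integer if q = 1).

F = (94/27, -221/27)

1. F_x = 94/27  [FB · EC = 629342/15795 ∩ FA · GE = -4496/27]
2. F_y = -221/27  [FB · EC = 629342/15795 ∩ FA · GE = -4496/27]
   → F = (94/27, -221/27)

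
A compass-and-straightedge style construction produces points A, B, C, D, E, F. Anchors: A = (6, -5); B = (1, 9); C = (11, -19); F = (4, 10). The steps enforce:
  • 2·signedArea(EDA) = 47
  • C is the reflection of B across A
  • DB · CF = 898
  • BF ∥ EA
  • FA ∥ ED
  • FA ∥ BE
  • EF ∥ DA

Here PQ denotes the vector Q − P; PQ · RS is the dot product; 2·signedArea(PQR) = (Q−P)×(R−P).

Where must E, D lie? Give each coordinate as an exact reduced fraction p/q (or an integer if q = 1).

D = (5, -21)
E = (3, -6)

1. E_x = 3  [BF ∥ EA ∩ FA ∥ BE]
2. E_y = -6  [BF ∥ EA ∩ FA ∥ BE]
   → E = (3, -6)
3. D_x = 5  [EF ∥ DA ∩ FA ∥ ED]
4. D_y = -21  [EF ∥ DA ∩ FA ∥ ED]
   → D = (5, -21)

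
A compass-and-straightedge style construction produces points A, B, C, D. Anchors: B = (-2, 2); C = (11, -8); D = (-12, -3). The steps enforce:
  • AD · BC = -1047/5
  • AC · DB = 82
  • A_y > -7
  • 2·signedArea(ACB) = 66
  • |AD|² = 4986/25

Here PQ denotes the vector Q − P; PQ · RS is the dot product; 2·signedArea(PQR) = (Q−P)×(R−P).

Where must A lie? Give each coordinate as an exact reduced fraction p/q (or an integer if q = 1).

1. A_x = 9/5  [AC · DB = 82 ∩ 2·signedArea(ACB) = 66]
2. A_y = -6  [AC · DB = 82 ∩ 2·signedArea(ACB) = 66]
   → A = (9/5, -6)

A = (9/5, -6)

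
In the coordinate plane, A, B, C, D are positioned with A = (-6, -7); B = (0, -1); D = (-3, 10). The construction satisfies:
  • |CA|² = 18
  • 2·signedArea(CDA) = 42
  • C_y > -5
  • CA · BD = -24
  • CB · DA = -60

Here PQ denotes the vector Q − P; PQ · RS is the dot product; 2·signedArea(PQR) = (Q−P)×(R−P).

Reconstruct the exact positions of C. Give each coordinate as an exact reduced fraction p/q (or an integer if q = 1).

C = (-3, -4)

1. C_x = -3  [2·signedArea(CDA) = 42 ∩ CA · BD = -24]
2. C_y = -4  [2·signedArea(CDA) = 42 ∩ CA · BD = -24]
   → C = (-3, -4)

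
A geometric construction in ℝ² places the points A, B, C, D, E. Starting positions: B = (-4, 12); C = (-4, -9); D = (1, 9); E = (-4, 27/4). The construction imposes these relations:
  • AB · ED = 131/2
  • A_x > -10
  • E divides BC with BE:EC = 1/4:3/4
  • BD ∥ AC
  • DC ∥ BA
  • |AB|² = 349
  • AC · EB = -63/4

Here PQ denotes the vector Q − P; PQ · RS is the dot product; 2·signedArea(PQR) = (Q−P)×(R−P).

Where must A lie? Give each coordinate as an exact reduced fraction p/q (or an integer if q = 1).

A = (-9, -6)

1. A_x = -9  [BD ∥ AC ∩ DC ∥ BA]
2. A_y = -6  [BD ∥ AC ∩ DC ∥ BA]
   → A = (-9, -6)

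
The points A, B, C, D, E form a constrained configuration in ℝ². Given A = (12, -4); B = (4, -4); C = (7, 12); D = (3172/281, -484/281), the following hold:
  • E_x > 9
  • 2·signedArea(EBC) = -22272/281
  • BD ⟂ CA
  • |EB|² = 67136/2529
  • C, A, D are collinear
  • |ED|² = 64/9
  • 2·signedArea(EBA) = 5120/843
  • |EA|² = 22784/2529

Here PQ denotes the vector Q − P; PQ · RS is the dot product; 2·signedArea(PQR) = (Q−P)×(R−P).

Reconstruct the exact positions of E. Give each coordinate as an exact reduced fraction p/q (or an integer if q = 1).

E = (2556/281, -2732/843)

1. E_x = 2556/281  [2·signedArea(EBA) = 5120/843 ∩ 2·signedArea(EBC) = -22272/281]
2. E_y = -2732/843  [2·signedArea(EBA) = 5120/843 ∩ 2·signedArea(EBC) = -22272/281]
   → E = (2556/281, -2732/843)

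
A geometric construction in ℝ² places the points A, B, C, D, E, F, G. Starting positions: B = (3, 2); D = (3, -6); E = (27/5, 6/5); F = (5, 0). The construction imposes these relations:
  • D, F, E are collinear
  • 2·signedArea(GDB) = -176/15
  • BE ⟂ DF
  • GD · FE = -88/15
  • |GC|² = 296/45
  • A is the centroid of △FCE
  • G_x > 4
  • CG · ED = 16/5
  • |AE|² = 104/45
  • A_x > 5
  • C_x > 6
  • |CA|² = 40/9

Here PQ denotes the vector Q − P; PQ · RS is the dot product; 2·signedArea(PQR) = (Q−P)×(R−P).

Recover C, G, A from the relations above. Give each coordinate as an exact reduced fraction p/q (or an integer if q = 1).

1. G_x = 67/15  [2·signedArea(GDB) = -176/15 ∩ GD · FE = -88/15]
2. G_y = -8/5  [2·signedArea(GDB) = -176/15 ∩ GD · FE = -88/15]
   → G = (67/15, -8/5)
3. C_x = 7  [line 12/5·x + 36/5·y + -12/5 = 0 ∩ |GC|² = 296/45]
4. C_y = -2  [line 12/5·x + 36/5·y + -12/5 = 0 ∩ |GC|² = 296/45]
   → C = (7, -2)
5. A_x = 29/5  [A is the centroid of △FCE]
6. A_y = -4/15  [A is the centroid of △FCE]
   → A = (29/5, -4/15)

A = (29/5, -4/15)
C = (7, -2)
G = (67/15, -8/5)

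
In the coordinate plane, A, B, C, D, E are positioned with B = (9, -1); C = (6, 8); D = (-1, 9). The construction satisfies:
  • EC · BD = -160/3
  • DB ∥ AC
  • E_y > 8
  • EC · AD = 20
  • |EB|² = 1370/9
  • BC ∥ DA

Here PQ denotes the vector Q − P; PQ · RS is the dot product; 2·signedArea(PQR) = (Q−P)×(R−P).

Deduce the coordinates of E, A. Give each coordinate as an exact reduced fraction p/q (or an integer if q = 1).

A = (-4, 18)
E = (4/3, 26/3)

1. E_x = 4/3  [line 10·x + -10·y + 220/3 = 0 ∩ |EB|² = 1370/9]
2. E_y = 26/3  [line 10·x + -10·y + 220/3 = 0 ∩ |EB|² = 1370/9]
   → E = (4/3, 26/3)
3. A_x = -4  [EC · AD = 20 ∩ DB ∥ AC]
4. A_y = 18  [EC · AD = 20 ∩ DB ∥ AC]
   → A = (-4, 18)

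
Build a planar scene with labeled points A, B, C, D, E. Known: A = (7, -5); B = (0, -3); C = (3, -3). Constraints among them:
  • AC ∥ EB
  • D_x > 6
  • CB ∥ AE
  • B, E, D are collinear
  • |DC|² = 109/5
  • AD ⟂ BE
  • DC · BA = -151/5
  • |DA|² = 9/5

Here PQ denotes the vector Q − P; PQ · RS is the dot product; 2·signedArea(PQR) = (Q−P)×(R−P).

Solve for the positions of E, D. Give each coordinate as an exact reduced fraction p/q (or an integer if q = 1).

D = (32/5, -31/5)
E = (4, -5)

1. E_x = 4  [AC ∥ EB ∩ CB ∥ AE]
2. E_y = -5  [AC ∥ EB ∩ CB ∥ AE]
   → E = (4, -5)
3. D_x = 32/5  [B, E, D are collinear ∩ AD ⟂ BE]
4. D_y = -31/5  [B, E, D are collinear ∩ AD ⟂ BE]
   → D = (32/5, -31/5)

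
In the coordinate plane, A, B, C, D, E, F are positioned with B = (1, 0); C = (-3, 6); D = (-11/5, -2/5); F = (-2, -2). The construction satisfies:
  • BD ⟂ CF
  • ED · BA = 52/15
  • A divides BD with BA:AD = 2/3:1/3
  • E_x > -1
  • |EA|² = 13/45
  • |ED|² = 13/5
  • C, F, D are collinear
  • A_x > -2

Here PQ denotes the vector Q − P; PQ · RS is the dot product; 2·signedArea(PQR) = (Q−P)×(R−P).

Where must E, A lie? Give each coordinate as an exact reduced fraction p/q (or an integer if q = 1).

A = (-17/15, -4/15)
E = (-3/5, -1/5)

1. A_x = -17/15  [A divides BD with BA:AD = 2/3:1/3]
2. A_y = -4/15  [A divides BD with BA:AD = 2/3:1/3]
   → A = (-17/15, -4/15)
3. E_x = -3/5  [line 32/15·x + 4/15·y + 4/3 = 0 ∩ |EA|² = 13/45]
4. E_y = -1/5  [line 32/15·x + 4/15·y + 4/3 = 0 ∩ |EA|² = 13/45]
   → E = (-3/5, -1/5)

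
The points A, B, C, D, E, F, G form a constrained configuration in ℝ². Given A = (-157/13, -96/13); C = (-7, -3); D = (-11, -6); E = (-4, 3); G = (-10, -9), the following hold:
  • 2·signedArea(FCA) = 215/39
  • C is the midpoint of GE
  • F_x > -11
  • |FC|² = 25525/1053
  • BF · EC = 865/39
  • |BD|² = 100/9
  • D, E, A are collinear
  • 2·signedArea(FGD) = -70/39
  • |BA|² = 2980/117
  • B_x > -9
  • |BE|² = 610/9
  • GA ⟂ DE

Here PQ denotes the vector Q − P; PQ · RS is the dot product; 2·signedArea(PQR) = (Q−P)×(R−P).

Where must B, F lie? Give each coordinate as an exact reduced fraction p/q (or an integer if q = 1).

1. F_x = -1186/117  [2·signedArea(FGD) = -70/39 ∩ 2·signedArea(FCA) = 215/39]
2. F_y = -265/39  [2·signedArea(FGD) = -70/39 ∩ 2·signedArea(FCA) = 215/39]
   → F = (-1186/117, -265/39)
3. B_x = -25/3  [line 3·x + 6·y + 49 = 0 ∩ |BD|² = 100/9]
4. B_y = -4  [line 3·x + 6·y + 49 = 0 ∩ |BD|² = 100/9]
   → B = (-25/3, -4)

B = (-25/3, -4)
F = (-1186/117, -265/39)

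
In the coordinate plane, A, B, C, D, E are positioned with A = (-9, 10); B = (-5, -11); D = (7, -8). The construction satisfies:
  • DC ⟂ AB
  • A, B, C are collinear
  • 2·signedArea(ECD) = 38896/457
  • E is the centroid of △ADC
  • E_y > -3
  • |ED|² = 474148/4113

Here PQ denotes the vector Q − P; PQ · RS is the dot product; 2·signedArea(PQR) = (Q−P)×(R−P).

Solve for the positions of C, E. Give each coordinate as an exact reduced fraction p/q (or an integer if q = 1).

C = (-2345/457, -4712/457)
E = (-3259/1371, -1266/457)

1. C_x = -2345/457  [A, B, C are collinear ∩ DC ⟂ AB]
2. C_y = -4712/457  [A, B, C are collinear ∩ DC ⟂ AB]
   → C = (-2345/457, -4712/457)
3. E_x = -3259/1371  [E is the centroid of △ADC]
4. E_y = -1266/457  [E is the centroid of △ADC]
   → E = (-3259/1371, -1266/457)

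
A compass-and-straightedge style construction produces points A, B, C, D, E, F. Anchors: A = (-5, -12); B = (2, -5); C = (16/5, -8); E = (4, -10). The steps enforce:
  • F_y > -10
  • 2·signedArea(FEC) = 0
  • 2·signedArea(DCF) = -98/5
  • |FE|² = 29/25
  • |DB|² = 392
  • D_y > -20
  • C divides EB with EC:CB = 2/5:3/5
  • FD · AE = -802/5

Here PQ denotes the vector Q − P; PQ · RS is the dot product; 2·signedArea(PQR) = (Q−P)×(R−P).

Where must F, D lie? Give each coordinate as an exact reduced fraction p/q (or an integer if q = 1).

D = (-12, -19)
F = (18/5, -9)

1. F_x = 18/5  [line -2·x + -4/5·y + 0 = 0 ∩ |FE|² = 29/25]
2. F_y = -9  [line -2·x + -4/5·y + 0 = 0 ∩ |FE|² = 29/25]
   → F = (18/5, -9)
3. D_x = -12  [2·signedArea(DCF) = -98/5 ∩ FD · AE = -802/5]
4. D_y = -19  [2·signedArea(DCF) = -98/5 ∩ FD · AE = -802/5]
   → D = (-12, -19)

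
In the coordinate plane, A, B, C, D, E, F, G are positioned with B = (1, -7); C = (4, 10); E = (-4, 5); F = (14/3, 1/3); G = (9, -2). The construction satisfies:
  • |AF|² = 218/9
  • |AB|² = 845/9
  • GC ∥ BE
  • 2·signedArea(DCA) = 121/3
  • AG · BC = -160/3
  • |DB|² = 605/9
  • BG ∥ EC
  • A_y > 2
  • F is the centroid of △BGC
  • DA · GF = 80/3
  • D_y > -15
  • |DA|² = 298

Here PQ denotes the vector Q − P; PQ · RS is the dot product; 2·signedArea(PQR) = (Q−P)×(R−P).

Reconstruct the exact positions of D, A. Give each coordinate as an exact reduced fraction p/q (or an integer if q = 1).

1. A_x = 1/3  [line -3·x + -17·y + 139/3 = 0 ∩ |AF|² = 218/9]
2. A_y = 8/3  [line -3·x + -17·y + 139/3 = 0 ∩ |AF|² = 218/9]
   → A = (1/3, 8/3)
3. D_x = -8/3  [2·signedArea(DCA) = 121/3 ∩ DA · GF = 80/3]
4. D_y = -43/3  [2·signedArea(DCA) = 121/3 ∩ DA · GF = 80/3]
   → D = (-8/3, -43/3)

A = (1/3, 8/3)
D = (-8/3, -43/3)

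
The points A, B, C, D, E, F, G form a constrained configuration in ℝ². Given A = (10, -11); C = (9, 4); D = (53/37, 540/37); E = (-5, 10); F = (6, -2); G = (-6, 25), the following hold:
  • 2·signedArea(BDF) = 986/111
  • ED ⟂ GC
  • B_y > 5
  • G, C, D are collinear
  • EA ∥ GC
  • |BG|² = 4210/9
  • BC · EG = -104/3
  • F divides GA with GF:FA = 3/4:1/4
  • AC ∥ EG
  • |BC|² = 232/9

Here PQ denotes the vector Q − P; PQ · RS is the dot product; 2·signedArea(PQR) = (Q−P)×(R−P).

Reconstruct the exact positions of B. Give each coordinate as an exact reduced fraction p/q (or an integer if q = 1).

B = (13/3, 6)

1. B_x = 13/3  [2·signedArea(BDF) = 986/111 ∩ BC · EG = -104/3]
2. B_y = 6  [2·signedArea(BDF) = 986/111 ∩ BC · EG = -104/3]
   → B = (13/3, 6)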